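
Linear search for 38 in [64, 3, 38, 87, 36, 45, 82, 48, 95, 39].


i=0: 64!=38
i=1: 3!=38
i=2: 38==38 found!

Found at 2, 3 comps


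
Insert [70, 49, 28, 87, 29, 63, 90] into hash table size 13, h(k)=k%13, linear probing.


Insert 70: h=5 -> slot 5
Insert 49: h=10 -> slot 10
Insert 28: h=2 -> slot 2
Insert 87: h=9 -> slot 9
Insert 29: h=3 -> slot 3
Insert 63: h=11 -> slot 11
Insert 90: h=12 -> slot 12

Table: [None, None, 28, 29, None, 70, None, None, None, 87, 49, 63, 90]


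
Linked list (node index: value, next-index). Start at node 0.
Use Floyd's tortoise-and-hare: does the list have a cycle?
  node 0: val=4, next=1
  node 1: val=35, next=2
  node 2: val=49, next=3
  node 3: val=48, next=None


Floyd's tortoise (slow, +1) and hare (fast, +2):
  init: slow=0, fast=0
  step 1: slow=1, fast=2
  step 2: fast 2->3->None, no cycle

Cycle: no


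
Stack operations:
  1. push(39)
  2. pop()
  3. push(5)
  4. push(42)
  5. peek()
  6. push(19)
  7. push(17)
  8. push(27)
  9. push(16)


push(39) -> [39]
pop()->39, []
push(5) -> [5]
push(42) -> [5, 42]
peek()->42
push(19) -> [5, 42, 19]
push(17) -> [5, 42, 19, 17]
push(27) -> [5, 42, 19, 17, 27]
push(16) -> [5, 42, 19, 17, 27, 16]

Final stack: [5, 42, 19, 17, 27, 16]


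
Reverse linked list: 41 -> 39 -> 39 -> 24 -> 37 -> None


Step 1: curr=41, set curr.next=prev(None) | reversed so far: 41
Step 2: curr=39, set curr.next=prev(41) | reversed so far: 39 -> 41
Step 3: curr=39, set curr.next=prev(39) | reversed so far: 39 -> 39 -> 41
Step 4: curr=24, set curr.next=prev(39) | reversed so far: 24 -> 39 -> 39 -> 41
Step 5: curr=37, set curr.next=prev(24) | reversed so far: 37 -> 24 -> 39 -> 39 -> 41

37 -> 24 -> 39 -> 39 -> 41 -> None


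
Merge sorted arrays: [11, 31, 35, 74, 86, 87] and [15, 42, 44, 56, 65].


Take 11 from A
Take 15 from B
Take 31 from A
Take 35 from A
Take 42 from B
Take 44 from B
Take 56 from B
Take 65 from B

Merged: [11, 15, 31, 35, 42, 44, 56, 65, 74, 86, 87]


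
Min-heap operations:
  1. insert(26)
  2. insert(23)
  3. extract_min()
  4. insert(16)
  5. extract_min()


insert(26) -> [26]
insert(23) -> [23, 26]
extract_min()->23, [26]
insert(16) -> [16, 26]
extract_min()->16, [26]

Final heap: [26]


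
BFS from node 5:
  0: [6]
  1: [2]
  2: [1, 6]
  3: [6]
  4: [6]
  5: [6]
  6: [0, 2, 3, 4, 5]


Visit 5, enqueue [6]
Visit 6, enqueue [0, 2, 3, 4]
Visit 0, enqueue []
Visit 2, enqueue [1]
Visit 3, enqueue []
Visit 4, enqueue []
Visit 1, enqueue []

BFS order: [5, 6, 0, 2, 3, 4, 1]


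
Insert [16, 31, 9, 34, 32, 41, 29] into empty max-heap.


Insert 16: [16]
Insert 31: [31, 16]
Insert 9: [31, 16, 9]
Insert 34: [34, 31, 9, 16]
Insert 32: [34, 32, 9, 16, 31]
Insert 41: [41, 32, 34, 16, 31, 9]
Insert 29: [41, 32, 34, 16, 31, 9, 29]

Final heap: [41, 32, 34, 16, 31, 9, 29]


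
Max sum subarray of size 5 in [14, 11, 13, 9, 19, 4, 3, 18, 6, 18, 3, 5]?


[0:5]: 66
[1:6]: 56
[2:7]: 48
[3:8]: 53
[4:9]: 50
[5:10]: 49
[6:11]: 48
[7:12]: 50

Max: 66 at [0:5]


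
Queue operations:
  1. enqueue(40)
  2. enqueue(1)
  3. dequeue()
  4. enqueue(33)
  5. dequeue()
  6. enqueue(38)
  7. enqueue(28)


enqueue(40) -> [40]
enqueue(1) -> [40, 1]
dequeue()->40, [1]
enqueue(33) -> [1, 33]
dequeue()->1, [33]
enqueue(38) -> [33, 38]
enqueue(28) -> [33, 38, 28]

Final queue: [33, 38, 28]


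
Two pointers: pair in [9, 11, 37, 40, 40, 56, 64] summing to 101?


lo=0(9)+hi=6(64)=73
lo=1(11)+hi=6(64)=75
lo=2(37)+hi=6(64)=101

Yes: 37+64=101


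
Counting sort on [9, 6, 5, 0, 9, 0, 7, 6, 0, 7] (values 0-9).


Input: [9, 6, 5, 0, 9, 0, 7, 6, 0, 7]
Counts: [3, 0, 0, 0, 0, 1, 2, 2, 0, 2]

Sorted: [0, 0, 0, 5, 6, 6, 7, 7, 9, 9]


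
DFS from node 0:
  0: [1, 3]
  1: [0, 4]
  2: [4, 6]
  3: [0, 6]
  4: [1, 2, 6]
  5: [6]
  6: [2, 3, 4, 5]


Visit 0, push [3, 1]
Visit 1, push [4]
Visit 4, push [6, 2]
Visit 2, push [6]
Visit 6, push [5, 3]
Visit 3, push []
Visit 5, push []

DFS order: [0, 1, 4, 2, 6, 3, 5]


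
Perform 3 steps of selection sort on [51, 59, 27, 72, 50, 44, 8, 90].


Initial: [51, 59, 27, 72, 50, 44, 8, 90]
Step 1: min=8 at 6
  Swap: [8, 59, 27, 72, 50, 44, 51, 90]
Step 2: min=27 at 2
  Swap: [8, 27, 59, 72, 50, 44, 51, 90]
Step 3: min=44 at 5
  Swap: [8, 27, 44, 72, 50, 59, 51, 90]

After 3 steps: [8, 27, 44, 72, 50, 59, 51, 90]


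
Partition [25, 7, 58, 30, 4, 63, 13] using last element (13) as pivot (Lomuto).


Pivot: 13
  7 <= 13: swap -> [7, 25, 58, 30, 4, 63, 13]
  4 <= 13: swap -> [7, 4, 58, 30, 25, 63, 13]
Place pivot at 2: [7, 4, 13, 30, 25, 63, 58]

Partitioned: [7, 4, 13, 30, 25, 63, 58]


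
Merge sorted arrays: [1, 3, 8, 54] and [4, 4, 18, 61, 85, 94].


Take 1 from A
Take 3 from A
Take 4 from B
Take 4 from B
Take 8 from A
Take 18 from B
Take 54 from A

Merged: [1, 3, 4, 4, 8, 18, 54, 61, 85, 94]


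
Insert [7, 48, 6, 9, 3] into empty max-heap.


Insert 7: [7]
Insert 48: [48, 7]
Insert 6: [48, 7, 6]
Insert 9: [48, 9, 6, 7]
Insert 3: [48, 9, 6, 7, 3]

Final heap: [48, 9, 6, 7, 3]


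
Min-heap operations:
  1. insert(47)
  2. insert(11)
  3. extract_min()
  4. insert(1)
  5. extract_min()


insert(47) -> [47]
insert(11) -> [11, 47]
extract_min()->11, [47]
insert(1) -> [1, 47]
extract_min()->1, [47]

Final heap: [47]


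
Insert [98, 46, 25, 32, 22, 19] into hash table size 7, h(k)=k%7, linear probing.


Insert 98: h=0 -> slot 0
Insert 46: h=4 -> slot 4
Insert 25: h=4, 1 probes -> slot 5
Insert 32: h=4, 2 probes -> slot 6
Insert 22: h=1 -> slot 1
Insert 19: h=5, 4 probes -> slot 2

Table: [98, 22, 19, None, 46, 25, 32]


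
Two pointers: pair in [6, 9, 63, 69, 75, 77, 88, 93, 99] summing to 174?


lo=0(6)+hi=8(99)=105
lo=1(9)+hi=8(99)=108
lo=2(63)+hi=8(99)=162
lo=3(69)+hi=8(99)=168
lo=4(75)+hi=8(99)=174

Yes: 75+99=174


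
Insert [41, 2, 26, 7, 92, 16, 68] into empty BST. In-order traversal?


Insert 41: root
Insert 2: L from 41
Insert 26: L from 41 -> R from 2
Insert 7: L from 41 -> R from 2 -> L from 26
Insert 92: R from 41
Insert 16: L from 41 -> R from 2 -> L from 26 -> R from 7
Insert 68: R from 41 -> L from 92

In-order: [2, 7, 16, 26, 41, 68, 92]


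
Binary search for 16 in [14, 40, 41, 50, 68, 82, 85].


Step 1: lo=0, hi=6, mid=3, val=50
Step 2: lo=0, hi=2, mid=1, val=40
Step 3: lo=0, hi=0, mid=0, val=14

Not found


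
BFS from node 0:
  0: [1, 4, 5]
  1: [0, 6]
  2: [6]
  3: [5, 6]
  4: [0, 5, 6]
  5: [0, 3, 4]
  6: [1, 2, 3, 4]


Visit 0, enqueue [1, 4, 5]
Visit 1, enqueue [6]
Visit 4, enqueue []
Visit 5, enqueue [3]
Visit 6, enqueue [2]
Visit 3, enqueue []
Visit 2, enqueue []

BFS order: [0, 1, 4, 5, 6, 3, 2]


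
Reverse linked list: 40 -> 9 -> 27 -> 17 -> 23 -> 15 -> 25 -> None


Step 1: curr=40, set curr.next=prev(None) | reversed so far: 40
Step 2: curr=9, set curr.next=prev(40) | reversed so far: 9 -> 40
Step 3: curr=27, set curr.next=prev(9) | reversed so far: 27 -> 9 -> 40
Step 4: curr=17, set curr.next=prev(27) | reversed so far: 17 -> 27 -> 9 -> 40
Step 5: curr=23, set curr.next=prev(17) | reversed so far: 23 -> 17 -> 27 -> 9 -> 40
Step 6: curr=15, set curr.next=prev(23) | reversed so far: 15 -> 23 -> 17 -> 27 -> 9 -> 40
Step 7: curr=25, set curr.next=prev(15) | reversed so far: 25 -> 15 -> 23 -> 17 -> 27 -> 9 -> 40

25 -> 15 -> 23 -> 17 -> 27 -> 9 -> 40 -> None


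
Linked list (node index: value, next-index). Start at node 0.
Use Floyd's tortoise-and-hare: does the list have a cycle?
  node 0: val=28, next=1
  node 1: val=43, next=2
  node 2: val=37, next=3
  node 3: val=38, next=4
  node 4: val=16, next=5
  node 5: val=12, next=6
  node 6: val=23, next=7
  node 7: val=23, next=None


Floyd's tortoise (slow, +1) and hare (fast, +2):
  init: slow=0, fast=0
  step 1: slow=1, fast=2
  step 2: slow=2, fast=4
  step 3: slow=3, fast=6
  step 4: fast 6->7->None, no cycle

Cycle: no


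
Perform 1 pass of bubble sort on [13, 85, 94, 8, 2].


Initial: [13, 85, 94, 8, 2]
Pass 1: [13, 85, 8, 2, 94] (2 swaps)

After 1 pass: [13, 85, 8, 2, 94]


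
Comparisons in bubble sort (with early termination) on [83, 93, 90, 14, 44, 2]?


Algorithm: bubble sort (with early termination)
Input: [83, 93, 90, 14, 44, 2]
Sorted: [2, 14, 44, 83, 90, 93]

15


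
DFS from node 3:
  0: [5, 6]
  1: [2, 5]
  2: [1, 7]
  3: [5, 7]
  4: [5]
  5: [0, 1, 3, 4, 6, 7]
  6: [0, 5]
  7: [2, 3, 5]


Visit 3, push [7, 5]
Visit 5, push [7, 6, 4, 1, 0]
Visit 0, push [6]
Visit 6, push []
Visit 1, push [2]
Visit 2, push [7]
Visit 7, push []
Visit 4, push []

DFS order: [3, 5, 0, 6, 1, 2, 7, 4]


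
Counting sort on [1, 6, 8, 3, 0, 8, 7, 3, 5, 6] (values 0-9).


Input: [1, 6, 8, 3, 0, 8, 7, 3, 5, 6]
Counts: [1, 1, 0, 2, 0, 1, 2, 1, 2, 0]

Sorted: [0, 1, 3, 3, 5, 6, 6, 7, 8, 8]


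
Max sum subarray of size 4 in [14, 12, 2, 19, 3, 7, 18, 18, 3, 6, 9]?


[0:4]: 47
[1:5]: 36
[2:6]: 31
[3:7]: 47
[4:8]: 46
[5:9]: 46
[6:10]: 45
[7:11]: 36

Max: 47 at [0:4]


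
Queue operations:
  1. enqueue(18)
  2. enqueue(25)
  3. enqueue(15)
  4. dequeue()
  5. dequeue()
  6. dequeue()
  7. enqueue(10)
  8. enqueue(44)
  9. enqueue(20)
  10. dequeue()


enqueue(18) -> [18]
enqueue(25) -> [18, 25]
enqueue(15) -> [18, 25, 15]
dequeue()->18, [25, 15]
dequeue()->25, [15]
dequeue()->15, []
enqueue(10) -> [10]
enqueue(44) -> [10, 44]
enqueue(20) -> [10, 44, 20]
dequeue()->10, [44, 20]

Final queue: [44, 20]


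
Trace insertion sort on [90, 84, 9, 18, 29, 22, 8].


Initial: [90, 84, 9, 18, 29, 22, 8]
Insert 84: [84, 90, 9, 18, 29, 22, 8]
Insert 9: [9, 84, 90, 18, 29, 22, 8]
Insert 18: [9, 18, 84, 90, 29, 22, 8]
Insert 29: [9, 18, 29, 84, 90, 22, 8]
Insert 22: [9, 18, 22, 29, 84, 90, 8]
Insert 8: [8, 9, 18, 22, 29, 84, 90]

Sorted: [8, 9, 18, 22, 29, 84, 90]


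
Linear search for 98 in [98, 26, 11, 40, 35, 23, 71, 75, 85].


i=0: 98==98 found!

Found at 0, 1 comps


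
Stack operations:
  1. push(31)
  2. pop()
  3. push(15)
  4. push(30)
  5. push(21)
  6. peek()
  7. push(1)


push(31) -> [31]
pop()->31, []
push(15) -> [15]
push(30) -> [15, 30]
push(21) -> [15, 30, 21]
peek()->21
push(1) -> [15, 30, 21, 1]

Final stack: [15, 30, 21, 1]


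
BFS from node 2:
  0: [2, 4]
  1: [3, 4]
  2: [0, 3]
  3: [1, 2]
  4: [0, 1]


Visit 2, enqueue [0, 3]
Visit 0, enqueue [4]
Visit 3, enqueue [1]
Visit 4, enqueue []
Visit 1, enqueue []

BFS order: [2, 0, 3, 4, 1]


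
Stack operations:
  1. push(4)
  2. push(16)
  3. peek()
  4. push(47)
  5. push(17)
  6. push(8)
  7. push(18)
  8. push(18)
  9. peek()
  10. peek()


push(4) -> [4]
push(16) -> [4, 16]
peek()->16
push(47) -> [4, 16, 47]
push(17) -> [4, 16, 47, 17]
push(8) -> [4, 16, 47, 17, 8]
push(18) -> [4, 16, 47, 17, 8, 18]
push(18) -> [4, 16, 47, 17, 8, 18, 18]
peek()->18
peek()->18

Final stack: [4, 16, 47, 17, 8, 18, 18]


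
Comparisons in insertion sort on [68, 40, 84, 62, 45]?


Algorithm: insertion sort
Input: [68, 40, 84, 62, 45]
Sorted: [40, 45, 62, 68, 84]

9


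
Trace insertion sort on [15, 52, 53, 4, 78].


Initial: [15, 52, 53, 4, 78]
Insert 52: [15, 52, 53, 4, 78]
Insert 53: [15, 52, 53, 4, 78]
Insert 4: [4, 15, 52, 53, 78]
Insert 78: [4, 15, 52, 53, 78]

Sorted: [4, 15, 52, 53, 78]


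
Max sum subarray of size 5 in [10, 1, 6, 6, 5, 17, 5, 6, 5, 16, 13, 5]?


[0:5]: 28
[1:6]: 35
[2:7]: 39
[3:8]: 39
[4:9]: 38
[5:10]: 49
[6:11]: 45
[7:12]: 45

Max: 49 at [5:10]


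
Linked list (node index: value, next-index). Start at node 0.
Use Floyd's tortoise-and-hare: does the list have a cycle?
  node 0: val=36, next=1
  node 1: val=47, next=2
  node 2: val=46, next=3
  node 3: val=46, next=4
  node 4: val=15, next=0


Floyd's tortoise (slow, +1) and hare (fast, +2):
  init: slow=0, fast=0
  step 1: slow=1, fast=2
  step 2: slow=2, fast=4
  step 3: slow=3, fast=1
  step 4: slow=4, fast=3
  step 5: slow=0, fast=0
  slow == fast at node 0: cycle detected

Cycle: yes


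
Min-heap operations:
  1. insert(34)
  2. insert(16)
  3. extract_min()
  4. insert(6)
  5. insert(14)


insert(34) -> [34]
insert(16) -> [16, 34]
extract_min()->16, [34]
insert(6) -> [6, 34]
insert(14) -> [6, 34, 14]

Final heap: [6, 34, 14]


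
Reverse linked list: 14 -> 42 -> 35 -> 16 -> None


Step 1: curr=14, set curr.next=prev(None) | reversed so far: 14
Step 2: curr=42, set curr.next=prev(14) | reversed so far: 42 -> 14
Step 3: curr=35, set curr.next=prev(42) | reversed so far: 35 -> 42 -> 14
Step 4: curr=16, set curr.next=prev(35) | reversed so far: 16 -> 35 -> 42 -> 14

16 -> 35 -> 42 -> 14 -> None


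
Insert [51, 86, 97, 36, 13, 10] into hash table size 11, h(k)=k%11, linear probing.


Insert 51: h=7 -> slot 7
Insert 86: h=9 -> slot 9
Insert 97: h=9, 1 probes -> slot 10
Insert 36: h=3 -> slot 3
Insert 13: h=2 -> slot 2
Insert 10: h=10, 1 probes -> slot 0

Table: [10, None, 13, 36, None, None, None, 51, None, 86, 97]


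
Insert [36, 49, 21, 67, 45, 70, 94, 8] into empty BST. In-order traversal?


Insert 36: root
Insert 49: R from 36
Insert 21: L from 36
Insert 67: R from 36 -> R from 49
Insert 45: R from 36 -> L from 49
Insert 70: R from 36 -> R from 49 -> R from 67
Insert 94: R from 36 -> R from 49 -> R from 67 -> R from 70
Insert 8: L from 36 -> L from 21

In-order: [8, 21, 36, 45, 49, 67, 70, 94]


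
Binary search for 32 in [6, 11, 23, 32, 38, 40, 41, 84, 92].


Step 1: lo=0, hi=8, mid=4, val=38
Step 2: lo=0, hi=3, mid=1, val=11
Step 3: lo=2, hi=3, mid=2, val=23
Step 4: lo=3, hi=3, mid=3, val=32

Found at index 3


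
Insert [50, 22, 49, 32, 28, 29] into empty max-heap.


Insert 50: [50]
Insert 22: [50, 22]
Insert 49: [50, 22, 49]
Insert 32: [50, 32, 49, 22]
Insert 28: [50, 32, 49, 22, 28]
Insert 29: [50, 32, 49, 22, 28, 29]

Final heap: [50, 32, 49, 22, 28, 29]


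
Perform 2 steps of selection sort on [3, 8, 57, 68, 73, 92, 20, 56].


Initial: [3, 8, 57, 68, 73, 92, 20, 56]
Step 1: min=3 at 0
  Swap: [3, 8, 57, 68, 73, 92, 20, 56]
Step 2: min=8 at 1
  Swap: [3, 8, 57, 68, 73, 92, 20, 56]

After 2 steps: [3, 8, 57, 68, 73, 92, 20, 56]


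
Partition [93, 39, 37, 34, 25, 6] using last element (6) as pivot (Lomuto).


Pivot: 6
Place pivot at 0: [6, 39, 37, 34, 25, 93]

Partitioned: [6, 39, 37, 34, 25, 93]


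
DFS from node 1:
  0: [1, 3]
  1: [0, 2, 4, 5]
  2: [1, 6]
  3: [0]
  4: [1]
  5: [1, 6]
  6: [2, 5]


Visit 1, push [5, 4, 2, 0]
Visit 0, push [3]
Visit 3, push []
Visit 2, push [6]
Visit 6, push [5]
Visit 5, push []
Visit 4, push []

DFS order: [1, 0, 3, 2, 6, 5, 4]


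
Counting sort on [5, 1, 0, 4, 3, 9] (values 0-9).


Input: [5, 1, 0, 4, 3, 9]
Counts: [1, 1, 0, 1, 1, 1, 0, 0, 0, 1]

Sorted: [0, 1, 3, 4, 5, 9]


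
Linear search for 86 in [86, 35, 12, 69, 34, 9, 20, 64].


i=0: 86==86 found!

Found at 0, 1 comps


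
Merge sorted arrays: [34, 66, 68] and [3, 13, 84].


Take 3 from B
Take 13 from B
Take 34 from A
Take 66 from A
Take 68 from A

Merged: [3, 13, 34, 66, 68, 84]


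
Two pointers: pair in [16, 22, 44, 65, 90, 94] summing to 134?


lo=0(16)+hi=5(94)=110
lo=1(22)+hi=5(94)=116
lo=2(44)+hi=5(94)=138
lo=2(44)+hi=4(90)=134

Yes: 44+90=134


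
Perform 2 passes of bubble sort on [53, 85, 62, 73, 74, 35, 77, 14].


Initial: [53, 85, 62, 73, 74, 35, 77, 14]
Pass 1: [53, 62, 73, 74, 35, 77, 14, 85] (6 swaps)
Pass 2: [53, 62, 73, 35, 74, 14, 77, 85] (2 swaps)

After 2 passes: [53, 62, 73, 35, 74, 14, 77, 85]


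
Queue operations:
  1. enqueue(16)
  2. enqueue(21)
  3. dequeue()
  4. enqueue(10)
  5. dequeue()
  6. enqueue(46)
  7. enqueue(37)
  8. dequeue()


enqueue(16) -> [16]
enqueue(21) -> [16, 21]
dequeue()->16, [21]
enqueue(10) -> [21, 10]
dequeue()->21, [10]
enqueue(46) -> [10, 46]
enqueue(37) -> [10, 46, 37]
dequeue()->10, [46, 37]

Final queue: [46, 37]


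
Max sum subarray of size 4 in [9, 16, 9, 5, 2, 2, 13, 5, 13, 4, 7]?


[0:4]: 39
[1:5]: 32
[2:6]: 18
[3:7]: 22
[4:8]: 22
[5:9]: 33
[6:10]: 35
[7:11]: 29

Max: 39 at [0:4]


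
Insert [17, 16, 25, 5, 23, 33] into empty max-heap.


Insert 17: [17]
Insert 16: [17, 16]
Insert 25: [25, 16, 17]
Insert 5: [25, 16, 17, 5]
Insert 23: [25, 23, 17, 5, 16]
Insert 33: [33, 23, 25, 5, 16, 17]

Final heap: [33, 23, 25, 5, 16, 17]


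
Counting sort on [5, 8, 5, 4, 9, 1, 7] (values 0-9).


Input: [5, 8, 5, 4, 9, 1, 7]
Counts: [0, 1, 0, 0, 1, 2, 0, 1, 1, 1]

Sorted: [1, 4, 5, 5, 7, 8, 9]


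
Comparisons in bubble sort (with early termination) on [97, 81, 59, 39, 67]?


Algorithm: bubble sort (with early termination)
Input: [97, 81, 59, 39, 67]
Sorted: [39, 59, 67, 81, 97]

10


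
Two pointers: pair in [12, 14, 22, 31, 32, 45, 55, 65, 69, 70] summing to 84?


lo=0(12)+hi=9(70)=82
lo=1(14)+hi=9(70)=84

Yes: 14+70=84


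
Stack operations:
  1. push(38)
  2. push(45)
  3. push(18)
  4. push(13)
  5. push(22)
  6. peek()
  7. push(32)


push(38) -> [38]
push(45) -> [38, 45]
push(18) -> [38, 45, 18]
push(13) -> [38, 45, 18, 13]
push(22) -> [38, 45, 18, 13, 22]
peek()->22
push(32) -> [38, 45, 18, 13, 22, 32]

Final stack: [38, 45, 18, 13, 22, 32]


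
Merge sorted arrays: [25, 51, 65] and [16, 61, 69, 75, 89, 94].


Take 16 from B
Take 25 from A
Take 51 from A
Take 61 from B
Take 65 from A

Merged: [16, 25, 51, 61, 65, 69, 75, 89, 94]


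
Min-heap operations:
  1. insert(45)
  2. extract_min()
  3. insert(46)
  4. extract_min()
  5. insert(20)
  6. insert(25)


insert(45) -> [45]
extract_min()->45, []
insert(46) -> [46]
extract_min()->46, []
insert(20) -> [20]
insert(25) -> [20, 25]

Final heap: [20, 25]


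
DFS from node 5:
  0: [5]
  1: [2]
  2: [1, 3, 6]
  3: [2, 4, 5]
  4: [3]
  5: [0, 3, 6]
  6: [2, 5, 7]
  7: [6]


Visit 5, push [6, 3, 0]
Visit 0, push []
Visit 3, push [4, 2]
Visit 2, push [6, 1]
Visit 1, push []
Visit 6, push [7]
Visit 7, push []
Visit 4, push []

DFS order: [5, 0, 3, 2, 1, 6, 7, 4]


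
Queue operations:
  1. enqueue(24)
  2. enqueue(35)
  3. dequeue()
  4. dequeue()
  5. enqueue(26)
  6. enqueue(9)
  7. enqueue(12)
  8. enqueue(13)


enqueue(24) -> [24]
enqueue(35) -> [24, 35]
dequeue()->24, [35]
dequeue()->35, []
enqueue(26) -> [26]
enqueue(9) -> [26, 9]
enqueue(12) -> [26, 9, 12]
enqueue(13) -> [26, 9, 12, 13]

Final queue: [26, 9, 12, 13]


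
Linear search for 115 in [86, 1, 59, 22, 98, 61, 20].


i=0: 86!=115
i=1: 1!=115
i=2: 59!=115
i=3: 22!=115
i=4: 98!=115
i=5: 61!=115
i=6: 20!=115

Not found, 7 comps


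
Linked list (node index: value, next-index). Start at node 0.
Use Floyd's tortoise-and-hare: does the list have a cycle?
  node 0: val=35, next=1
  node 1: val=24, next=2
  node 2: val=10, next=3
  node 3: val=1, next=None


Floyd's tortoise (slow, +1) and hare (fast, +2):
  init: slow=0, fast=0
  step 1: slow=1, fast=2
  step 2: fast 2->3->None, no cycle

Cycle: no


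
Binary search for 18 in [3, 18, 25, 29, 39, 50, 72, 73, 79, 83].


Step 1: lo=0, hi=9, mid=4, val=39
Step 2: lo=0, hi=3, mid=1, val=18

Found at index 1


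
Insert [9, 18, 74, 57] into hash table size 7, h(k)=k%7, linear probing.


Insert 9: h=2 -> slot 2
Insert 18: h=4 -> slot 4
Insert 74: h=4, 1 probes -> slot 5
Insert 57: h=1 -> slot 1

Table: [None, 57, 9, None, 18, 74, None]


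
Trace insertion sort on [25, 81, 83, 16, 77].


Initial: [25, 81, 83, 16, 77]
Insert 81: [25, 81, 83, 16, 77]
Insert 83: [25, 81, 83, 16, 77]
Insert 16: [16, 25, 81, 83, 77]
Insert 77: [16, 25, 77, 81, 83]

Sorted: [16, 25, 77, 81, 83]


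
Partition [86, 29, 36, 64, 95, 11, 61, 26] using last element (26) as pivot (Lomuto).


Pivot: 26
  11 <= 26: swap -> [11, 29, 36, 64, 95, 86, 61, 26]
Place pivot at 1: [11, 26, 36, 64, 95, 86, 61, 29]

Partitioned: [11, 26, 36, 64, 95, 86, 61, 29]


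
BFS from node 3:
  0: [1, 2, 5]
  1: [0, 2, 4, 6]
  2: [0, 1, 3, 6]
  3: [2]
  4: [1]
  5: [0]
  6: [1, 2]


Visit 3, enqueue [2]
Visit 2, enqueue [0, 1, 6]
Visit 0, enqueue [5]
Visit 1, enqueue [4]
Visit 6, enqueue []
Visit 5, enqueue []
Visit 4, enqueue []

BFS order: [3, 2, 0, 1, 6, 5, 4]


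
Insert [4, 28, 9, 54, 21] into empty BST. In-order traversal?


Insert 4: root
Insert 28: R from 4
Insert 9: R from 4 -> L from 28
Insert 54: R from 4 -> R from 28
Insert 21: R from 4 -> L from 28 -> R from 9

In-order: [4, 9, 21, 28, 54]


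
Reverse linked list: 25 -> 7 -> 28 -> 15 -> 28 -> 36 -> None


Step 1: curr=25, set curr.next=prev(None) | reversed so far: 25
Step 2: curr=7, set curr.next=prev(25) | reversed so far: 7 -> 25
Step 3: curr=28, set curr.next=prev(7) | reversed so far: 28 -> 7 -> 25
Step 4: curr=15, set curr.next=prev(28) | reversed so far: 15 -> 28 -> 7 -> 25
Step 5: curr=28, set curr.next=prev(15) | reversed so far: 28 -> 15 -> 28 -> 7 -> 25
Step 6: curr=36, set curr.next=prev(28) | reversed so far: 36 -> 28 -> 15 -> 28 -> 7 -> 25

36 -> 28 -> 15 -> 28 -> 7 -> 25 -> None


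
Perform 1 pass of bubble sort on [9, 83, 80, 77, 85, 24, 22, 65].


Initial: [9, 83, 80, 77, 85, 24, 22, 65]
Pass 1: [9, 80, 77, 83, 24, 22, 65, 85] (5 swaps)

After 1 pass: [9, 80, 77, 83, 24, 22, 65, 85]


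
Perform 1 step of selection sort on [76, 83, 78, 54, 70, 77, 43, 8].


Initial: [76, 83, 78, 54, 70, 77, 43, 8]
Step 1: min=8 at 7
  Swap: [8, 83, 78, 54, 70, 77, 43, 76]

After 1 step: [8, 83, 78, 54, 70, 77, 43, 76]


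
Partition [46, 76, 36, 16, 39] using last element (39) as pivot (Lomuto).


Pivot: 39
  36 <= 39: swap -> [36, 76, 46, 16, 39]
  16 <= 39: swap -> [36, 16, 46, 76, 39]
Place pivot at 2: [36, 16, 39, 76, 46]

Partitioned: [36, 16, 39, 76, 46]


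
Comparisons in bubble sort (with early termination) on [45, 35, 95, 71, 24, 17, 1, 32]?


Algorithm: bubble sort (with early termination)
Input: [45, 35, 95, 71, 24, 17, 1, 32]
Sorted: [1, 17, 24, 32, 35, 45, 71, 95]

28


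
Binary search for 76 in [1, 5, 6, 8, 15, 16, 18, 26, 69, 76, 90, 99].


Step 1: lo=0, hi=11, mid=5, val=16
Step 2: lo=6, hi=11, mid=8, val=69
Step 3: lo=9, hi=11, mid=10, val=90
Step 4: lo=9, hi=9, mid=9, val=76

Found at index 9


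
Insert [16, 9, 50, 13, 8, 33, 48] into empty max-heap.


Insert 16: [16]
Insert 9: [16, 9]
Insert 50: [50, 9, 16]
Insert 13: [50, 13, 16, 9]
Insert 8: [50, 13, 16, 9, 8]
Insert 33: [50, 13, 33, 9, 8, 16]
Insert 48: [50, 13, 48, 9, 8, 16, 33]

Final heap: [50, 13, 48, 9, 8, 16, 33]


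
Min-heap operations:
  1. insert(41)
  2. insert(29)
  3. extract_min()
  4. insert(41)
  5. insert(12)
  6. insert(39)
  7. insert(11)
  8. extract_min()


insert(41) -> [41]
insert(29) -> [29, 41]
extract_min()->29, [41]
insert(41) -> [41, 41]
insert(12) -> [12, 41, 41]
insert(39) -> [12, 39, 41, 41]
insert(11) -> [11, 12, 41, 41, 39]
extract_min()->11, [12, 39, 41, 41]

Final heap: [12, 39, 41, 41]


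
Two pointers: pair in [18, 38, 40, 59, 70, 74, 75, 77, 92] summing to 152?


lo=0(18)+hi=8(92)=110
lo=1(38)+hi=8(92)=130
lo=2(40)+hi=8(92)=132
lo=3(59)+hi=8(92)=151
lo=4(70)+hi=8(92)=162
lo=4(70)+hi=7(77)=147
lo=5(74)+hi=7(77)=151
lo=6(75)+hi=7(77)=152

Yes: 75+77=152


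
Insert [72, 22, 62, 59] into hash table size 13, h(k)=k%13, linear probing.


Insert 72: h=7 -> slot 7
Insert 22: h=9 -> slot 9
Insert 62: h=10 -> slot 10
Insert 59: h=7, 1 probes -> slot 8

Table: [None, None, None, None, None, None, None, 72, 59, 22, 62, None, None]


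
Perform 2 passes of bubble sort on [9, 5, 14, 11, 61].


Initial: [9, 5, 14, 11, 61]
Pass 1: [5, 9, 11, 14, 61] (2 swaps)
Pass 2: [5, 9, 11, 14, 61] (0 swaps)

After 2 passes: [5, 9, 11, 14, 61]


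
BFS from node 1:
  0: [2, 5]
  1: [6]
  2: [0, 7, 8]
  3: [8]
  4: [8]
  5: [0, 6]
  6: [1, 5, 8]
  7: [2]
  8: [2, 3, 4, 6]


Visit 1, enqueue [6]
Visit 6, enqueue [5, 8]
Visit 5, enqueue [0]
Visit 8, enqueue [2, 3, 4]
Visit 0, enqueue []
Visit 2, enqueue [7]
Visit 3, enqueue []
Visit 4, enqueue []
Visit 7, enqueue []

BFS order: [1, 6, 5, 8, 0, 2, 3, 4, 7]


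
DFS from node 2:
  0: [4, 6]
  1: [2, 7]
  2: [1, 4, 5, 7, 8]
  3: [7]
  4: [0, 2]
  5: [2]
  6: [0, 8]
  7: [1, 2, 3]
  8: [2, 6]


Visit 2, push [8, 7, 5, 4, 1]
Visit 1, push [7]
Visit 7, push [3]
Visit 3, push []
Visit 4, push [0]
Visit 0, push [6]
Visit 6, push [8]
Visit 8, push []
Visit 5, push []

DFS order: [2, 1, 7, 3, 4, 0, 6, 8, 5]


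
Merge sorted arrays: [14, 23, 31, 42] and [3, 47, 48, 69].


Take 3 from B
Take 14 from A
Take 23 from A
Take 31 from A
Take 42 from A

Merged: [3, 14, 23, 31, 42, 47, 48, 69]


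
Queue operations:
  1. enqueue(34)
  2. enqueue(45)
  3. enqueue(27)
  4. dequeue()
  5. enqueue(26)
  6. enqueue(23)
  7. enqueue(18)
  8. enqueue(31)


enqueue(34) -> [34]
enqueue(45) -> [34, 45]
enqueue(27) -> [34, 45, 27]
dequeue()->34, [45, 27]
enqueue(26) -> [45, 27, 26]
enqueue(23) -> [45, 27, 26, 23]
enqueue(18) -> [45, 27, 26, 23, 18]
enqueue(31) -> [45, 27, 26, 23, 18, 31]

Final queue: [45, 27, 26, 23, 18, 31]


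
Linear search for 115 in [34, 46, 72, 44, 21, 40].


i=0: 34!=115
i=1: 46!=115
i=2: 72!=115
i=3: 44!=115
i=4: 21!=115
i=5: 40!=115

Not found, 6 comps


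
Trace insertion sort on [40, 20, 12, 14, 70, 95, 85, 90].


Initial: [40, 20, 12, 14, 70, 95, 85, 90]
Insert 20: [20, 40, 12, 14, 70, 95, 85, 90]
Insert 12: [12, 20, 40, 14, 70, 95, 85, 90]
Insert 14: [12, 14, 20, 40, 70, 95, 85, 90]
Insert 70: [12, 14, 20, 40, 70, 95, 85, 90]
Insert 95: [12, 14, 20, 40, 70, 95, 85, 90]
Insert 85: [12, 14, 20, 40, 70, 85, 95, 90]
Insert 90: [12, 14, 20, 40, 70, 85, 90, 95]

Sorted: [12, 14, 20, 40, 70, 85, 90, 95]


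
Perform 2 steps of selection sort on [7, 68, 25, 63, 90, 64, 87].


Initial: [7, 68, 25, 63, 90, 64, 87]
Step 1: min=7 at 0
  Swap: [7, 68, 25, 63, 90, 64, 87]
Step 2: min=25 at 2
  Swap: [7, 25, 68, 63, 90, 64, 87]

After 2 steps: [7, 25, 68, 63, 90, 64, 87]


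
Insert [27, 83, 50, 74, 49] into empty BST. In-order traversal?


Insert 27: root
Insert 83: R from 27
Insert 50: R from 27 -> L from 83
Insert 74: R from 27 -> L from 83 -> R from 50
Insert 49: R from 27 -> L from 83 -> L from 50

In-order: [27, 49, 50, 74, 83]


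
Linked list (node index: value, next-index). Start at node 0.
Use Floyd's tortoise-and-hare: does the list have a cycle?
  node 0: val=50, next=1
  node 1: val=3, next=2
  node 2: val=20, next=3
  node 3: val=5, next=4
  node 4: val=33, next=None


Floyd's tortoise (slow, +1) and hare (fast, +2):
  init: slow=0, fast=0
  step 1: slow=1, fast=2
  step 2: slow=2, fast=4
  step 3: fast -> None, no cycle

Cycle: no


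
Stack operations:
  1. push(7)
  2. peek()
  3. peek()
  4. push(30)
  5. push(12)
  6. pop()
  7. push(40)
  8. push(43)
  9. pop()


push(7) -> [7]
peek()->7
peek()->7
push(30) -> [7, 30]
push(12) -> [7, 30, 12]
pop()->12, [7, 30]
push(40) -> [7, 30, 40]
push(43) -> [7, 30, 40, 43]
pop()->43, [7, 30, 40]

Final stack: [7, 30, 40]


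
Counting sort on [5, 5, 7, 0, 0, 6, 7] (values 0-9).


Input: [5, 5, 7, 0, 0, 6, 7]
Counts: [2, 0, 0, 0, 0, 2, 1, 2, 0, 0]

Sorted: [0, 0, 5, 5, 6, 7, 7]


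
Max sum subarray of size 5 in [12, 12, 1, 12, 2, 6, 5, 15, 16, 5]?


[0:5]: 39
[1:6]: 33
[2:7]: 26
[3:8]: 40
[4:9]: 44
[5:10]: 47

Max: 47 at [5:10]


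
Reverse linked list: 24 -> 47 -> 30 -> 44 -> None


Step 1: curr=24, set curr.next=prev(None) | reversed so far: 24
Step 2: curr=47, set curr.next=prev(24) | reversed so far: 47 -> 24
Step 3: curr=30, set curr.next=prev(47) | reversed so far: 30 -> 47 -> 24
Step 4: curr=44, set curr.next=prev(30) | reversed so far: 44 -> 30 -> 47 -> 24

44 -> 30 -> 47 -> 24 -> None


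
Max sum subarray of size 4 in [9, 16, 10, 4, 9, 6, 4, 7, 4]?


[0:4]: 39
[1:5]: 39
[2:6]: 29
[3:7]: 23
[4:8]: 26
[5:9]: 21

Max: 39 at [0:4]


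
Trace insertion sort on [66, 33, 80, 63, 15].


Initial: [66, 33, 80, 63, 15]
Insert 33: [33, 66, 80, 63, 15]
Insert 80: [33, 66, 80, 63, 15]
Insert 63: [33, 63, 66, 80, 15]
Insert 15: [15, 33, 63, 66, 80]

Sorted: [15, 33, 63, 66, 80]


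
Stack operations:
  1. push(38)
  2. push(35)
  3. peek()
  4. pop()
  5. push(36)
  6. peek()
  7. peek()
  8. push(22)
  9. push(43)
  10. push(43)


push(38) -> [38]
push(35) -> [38, 35]
peek()->35
pop()->35, [38]
push(36) -> [38, 36]
peek()->36
peek()->36
push(22) -> [38, 36, 22]
push(43) -> [38, 36, 22, 43]
push(43) -> [38, 36, 22, 43, 43]

Final stack: [38, 36, 22, 43, 43]


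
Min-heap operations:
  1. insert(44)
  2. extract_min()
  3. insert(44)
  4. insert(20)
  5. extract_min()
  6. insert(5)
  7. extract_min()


insert(44) -> [44]
extract_min()->44, []
insert(44) -> [44]
insert(20) -> [20, 44]
extract_min()->20, [44]
insert(5) -> [5, 44]
extract_min()->5, [44]

Final heap: [44]


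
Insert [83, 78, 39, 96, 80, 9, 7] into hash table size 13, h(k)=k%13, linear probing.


Insert 83: h=5 -> slot 5
Insert 78: h=0 -> slot 0
Insert 39: h=0, 1 probes -> slot 1
Insert 96: h=5, 1 probes -> slot 6
Insert 80: h=2 -> slot 2
Insert 9: h=9 -> slot 9
Insert 7: h=7 -> slot 7

Table: [78, 39, 80, None, None, 83, 96, 7, None, 9, None, None, None]


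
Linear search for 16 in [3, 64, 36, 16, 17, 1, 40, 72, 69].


i=0: 3!=16
i=1: 64!=16
i=2: 36!=16
i=3: 16==16 found!

Found at 3, 4 comps


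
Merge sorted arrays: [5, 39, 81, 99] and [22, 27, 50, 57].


Take 5 from A
Take 22 from B
Take 27 from B
Take 39 from A
Take 50 from B
Take 57 from B

Merged: [5, 22, 27, 39, 50, 57, 81, 99]


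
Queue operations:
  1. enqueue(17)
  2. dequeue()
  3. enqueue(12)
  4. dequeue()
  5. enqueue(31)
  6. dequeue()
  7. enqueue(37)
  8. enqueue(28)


enqueue(17) -> [17]
dequeue()->17, []
enqueue(12) -> [12]
dequeue()->12, []
enqueue(31) -> [31]
dequeue()->31, []
enqueue(37) -> [37]
enqueue(28) -> [37, 28]

Final queue: [37, 28]


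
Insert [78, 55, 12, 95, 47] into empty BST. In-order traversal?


Insert 78: root
Insert 55: L from 78
Insert 12: L from 78 -> L from 55
Insert 95: R from 78
Insert 47: L from 78 -> L from 55 -> R from 12

In-order: [12, 47, 55, 78, 95]


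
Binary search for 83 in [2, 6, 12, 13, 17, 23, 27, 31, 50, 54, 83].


Step 1: lo=0, hi=10, mid=5, val=23
Step 2: lo=6, hi=10, mid=8, val=50
Step 3: lo=9, hi=10, mid=9, val=54
Step 4: lo=10, hi=10, mid=10, val=83

Found at index 10


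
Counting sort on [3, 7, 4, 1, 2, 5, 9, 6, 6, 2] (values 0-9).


Input: [3, 7, 4, 1, 2, 5, 9, 6, 6, 2]
Counts: [0, 1, 2, 1, 1, 1, 2, 1, 0, 1]

Sorted: [1, 2, 2, 3, 4, 5, 6, 6, 7, 9]


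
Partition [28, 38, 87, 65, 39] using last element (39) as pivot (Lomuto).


Pivot: 39
  28 <= 39: advance i (no swap)
  38 <= 39: advance i (no swap)
Place pivot at 2: [28, 38, 39, 65, 87]

Partitioned: [28, 38, 39, 65, 87]


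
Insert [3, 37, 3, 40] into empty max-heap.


Insert 3: [3]
Insert 37: [37, 3]
Insert 3: [37, 3, 3]
Insert 40: [40, 37, 3, 3]

Final heap: [40, 37, 3, 3]


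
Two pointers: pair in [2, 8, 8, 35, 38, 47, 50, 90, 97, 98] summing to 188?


lo=0(2)+hi=9(98)=100
lo=1(8)+hi=9(98)=106
lo=2(8)+hi=9(98)=106
lo=3(35)+hi=9(98)=133
lo=4(38)+hi=9(98)=136
lo=5(47)+hi=9(98)=145
lo=6(50)+hi=9(98)=148
lo=7(90)+hi=9(98)=188

Yes: 90+98=188


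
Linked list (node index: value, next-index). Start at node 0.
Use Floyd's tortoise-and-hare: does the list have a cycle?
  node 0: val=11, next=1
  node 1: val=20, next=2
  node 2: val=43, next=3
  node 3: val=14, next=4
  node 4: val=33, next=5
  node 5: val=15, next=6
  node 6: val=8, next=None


Floyd's tortoise (slow, +1) and hare (fast, +2):
  init: slow=0, fast=0
  step 1: slow=1, fast=2
  step 2: slow=2, fast=4
  step 3: slow=3, fast=6
  step 4: fast -> None, no cycle

Cycle: no


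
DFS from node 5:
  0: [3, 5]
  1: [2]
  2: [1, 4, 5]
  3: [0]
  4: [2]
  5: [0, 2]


Visit 5, push [2, 0]
Visit 0, push [3]
Visit 3, push []
Visit 2, push [4, 1]
Visit 1, push []
Visit 4, push []

DFS order: [5, 0, 3, 2, 1, 4]


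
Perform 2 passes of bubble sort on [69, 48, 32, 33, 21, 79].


Initial: [69, 48, 32, 33, 21, 79]
Pass 1: [48, 32, 33, 21, 69, 79] (4 swaps)
Pass 2: [32, 33, 21, 48, 69, 79] (3 swaps)

After 2 passes: [32, 33, 21, 48, 69, 79]


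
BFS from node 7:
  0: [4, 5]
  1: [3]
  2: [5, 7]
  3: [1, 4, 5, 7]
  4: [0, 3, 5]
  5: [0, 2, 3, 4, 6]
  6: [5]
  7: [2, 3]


Visit 7, enqueue [2, 3]
Visit 2, enqueue [5]
Visit 3, enqueue [1, 4]
Visit 5, enqueue [0, 6]
Visit 1, enqueue []
Visit 4, enqueue []
Visit 0, enqueue []
Visit 6, enqueue []

BFS order: [7, 2, 3, 5, 1, 4, 0, 6]


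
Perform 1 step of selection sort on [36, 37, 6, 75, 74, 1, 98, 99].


Initial: [36, 37, 6, 75, 74, 1, 98, 99]
Step 1: min=1 at 5
  Swap: [1, 37, 6, 75, 74, 36, 98, 99]

After 1 step: [1, 37, 6, 75, 74, 36, 98, 99]


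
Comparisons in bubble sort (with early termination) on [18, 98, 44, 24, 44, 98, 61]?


Algorithm: bubble sort (with early termination)
Input: [18, 98, 44, 24, 44, 98, 61]
Sorted: [18, 24, 44, 44, 61, 98, 98]

15


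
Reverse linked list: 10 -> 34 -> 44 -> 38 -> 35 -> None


Step 1: curr=10, set curr.next=prev(None) | reversed so far: 10
Step 2: curr=34, set curr.next=prev(10) | reversed so far: 34 -> 10
Step 3: curr=44, set curr.next=prev(34) | reversed so far: 44 -> 34 -> 10
Step 4: curr=38, set curr.next=prev(44) | reversed so far: 38 -> 44 -> 34 -> 10
Step 5: curr=35, set curr.next=prev(38) | reversed so far: 35 -> 38 -> 44 -> 34 -> 10

35 -> 38 -> 44 -> 34 -> 10 -> None


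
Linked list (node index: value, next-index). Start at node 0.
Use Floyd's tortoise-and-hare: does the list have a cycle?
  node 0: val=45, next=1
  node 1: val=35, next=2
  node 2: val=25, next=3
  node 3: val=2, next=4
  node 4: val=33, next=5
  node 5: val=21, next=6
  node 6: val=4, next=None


Floyd's tortoise (slow, +1) and hare (fast, +2):
  init: slow=0, fast=0
  step 1: slow=1, fast=2
  step 2: slow=2, fast=4
  step 3: slow=3, fast=6
  step 4: fast -> None, no cycle

Cycle: no


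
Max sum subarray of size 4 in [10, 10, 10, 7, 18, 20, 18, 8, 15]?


[0:4]: 37
[1:5]: 45
[2:6]: 55
[3:7]: 63
[4:8]: 64
[5:9]: 61

Max: 64 at [4:8]


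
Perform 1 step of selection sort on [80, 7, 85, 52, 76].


Initial: [80, 7, 85, 52, 76]
Step 1: min=7 at 1
  Swap: [7, 80, 85, 52, 76]

After 1 step: [7, 80, 85, 52, 76]


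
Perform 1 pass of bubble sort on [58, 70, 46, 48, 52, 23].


Initial: [58, 70, 46, 48, 52, 23]
Pass 1: [58, 46, 48, 52, 23, 70] (4 swaps)

After 1 pass: [58, 46, 48, 52, 23, 70]


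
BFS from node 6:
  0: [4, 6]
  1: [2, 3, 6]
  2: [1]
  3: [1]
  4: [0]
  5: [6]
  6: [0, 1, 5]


Visit 6, enqueue [0, 1, 5]
Visit 0, enqueue [4]
Visit 1, enqueue [2, 3]
Visit 5, enqueue []
Visit 4, enqueue []
Visit 2, enqueue []
Visit 3, enqueue []

BFS order: [6, 0, 1, 5, 4, 2, 3]


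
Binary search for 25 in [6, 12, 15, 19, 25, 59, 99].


Step 1: lo=0, hi=6, mid=3, val=19
Step 2: lo=4, hi=6, mid=5, val=59
Step 3: lo=4, hi=4, mid=4, val=25

Found at index 4


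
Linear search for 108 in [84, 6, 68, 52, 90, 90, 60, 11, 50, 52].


i=0: 84!=108
i=1: 6!=108
i=2: 68!=108
i=3: 52!=108
i=4: 90!=108
i=5: 90!=108
i=6: 60!=108
i=7: 11!=108
i=8: 50!=108
i=9: 52!=108

Not found, 10 comps


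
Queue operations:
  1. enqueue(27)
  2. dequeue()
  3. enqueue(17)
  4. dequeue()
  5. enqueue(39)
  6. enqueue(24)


enqueue(27) -> [27]
dequeue()->27, []
enqueue(17) -> [17]
dequeue()->17, []
enqueue(39) -> [39]
enqueue(24) -> [39, 24]

Final queue: [39, 24]


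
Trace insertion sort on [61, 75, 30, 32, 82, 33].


Initial: [61, 75, 30, 32, 82, 33]
Insert 75: [61, 75, 30, 32, 82, 33]
Insert 30: [30, 61, 75, 32, 82, 33]
Insert 32: [30, 32, 61, 75, 82, 33]
Insert 82: [30, 32, 61, 75, 82, 33]
Insert 33: [30, 32, 33, 61, 75, 82]

Sorted: [30, 32, 33, 61, 75, 82]


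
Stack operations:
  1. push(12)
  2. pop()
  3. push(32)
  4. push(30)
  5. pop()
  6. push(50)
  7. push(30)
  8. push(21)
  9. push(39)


push(12) -> [12]
pop()->12, []
push(32) -> [32]
push(30) -> [32, 30]
pop()->30, [32]
push(50) -> [32, 50]
push(30) -> [32, 50, 30]
push(21) -> [32, 50, 30, 21]
push(39) -> [32, 50, 30, 21, 39]

Final stack: [32, 50, 30, 21, 39]


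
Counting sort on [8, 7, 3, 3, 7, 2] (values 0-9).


Input: [8, 7, 3, 3, 7, 2]
Counts: [0, 0, 1, 2, 0, 0, 0, 2, 1, 0]

Sorted: [2, 3, 3, 7, 7, 8]


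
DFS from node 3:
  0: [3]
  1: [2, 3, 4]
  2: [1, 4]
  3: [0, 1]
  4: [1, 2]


Visit 3, push [1, 0]
Visit 0, push []
Visit 1, push [4, 2]
Visit 2, push [4]
Visit 4, push []

DFS order: [3, 0, 1, 2, 4]


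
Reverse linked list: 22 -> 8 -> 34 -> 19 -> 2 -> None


Step 1: curr=22, set curr.next=prev(None) | reversed so far: 22
Step 2: curr=8, set curr.next=prev(22) | reversed so far: 8 -> 22
Step 3: curr=34, set curr.next=prev(8) | reversed so far: 34 -> 8 -> 22
Step 4: curr=19, set curr.next=prev(34) | reversed so far: 19 -> 34 -> 8 -> 22
Step 5: curr=2, set curr.next=prev(19) | reversed so far: 2 -> 19 -> 34 -> 8 -> 22

2 -> 19 -> 34 -> 8 -> 22 -> None


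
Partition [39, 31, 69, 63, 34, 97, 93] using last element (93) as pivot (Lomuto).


Pivot: 93
  39 <= 93: advance i (no swap)
  31 <= 93: advance i (no swap)
  69 <= 93: advance i (no swap)
  63 <= 93: advance i (no swap)
  34 <= 93: advance i (no swap)
Place pivot at 5: [39, 31, 69, 63, 34, 93, 97]

Partitioned: [39, 31, 69, 63, 34, 93, 97]


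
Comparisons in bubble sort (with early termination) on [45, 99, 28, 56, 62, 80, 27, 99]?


Algorithm: bubble sort (with early termination)
Input: [45, 99, 28, 56, 62, 80, 27, 99]
Sorted: [27, 28, 45, 56, 62, 80, 99, 99]

28


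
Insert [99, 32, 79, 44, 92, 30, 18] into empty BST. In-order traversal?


Insert 99: root
Insert 32: L from 99
Insert 79: L from 99 -> R from 32
Insert 44: L from 99 -> R from 32 -> L from 79
Insert 92: L from 99 -> R from 32 -> R from 79
Insert 30: L from 99 -> L from 32
Insert 18: L from 99 -> L from 32 -> L from 30

In-order: [18, 30, 32, 44, 79, 92, 99]


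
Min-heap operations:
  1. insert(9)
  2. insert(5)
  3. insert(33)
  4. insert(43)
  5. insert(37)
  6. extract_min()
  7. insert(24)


insert(9) -> [9]
insert(5) -> [5, 9]
insert(33) -> [5, 9, 33]
insert(43) -> [5, 9, 33, 43]
insert(37) -> [5, 9, 33, 43, 37]
extract_min()->5, [9, 37, 33, 43]
insert(24) -> [9, 24, 33, 43, 37]

Final heap: [9, 24, 33, 43, 37]


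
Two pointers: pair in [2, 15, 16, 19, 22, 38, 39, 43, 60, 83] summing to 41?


lo=0(2)+hi=9(83)=85
lo=0(2)+hi=8(60)=62
lo=0(2)+hi=7(43)=45
lo=0(2)+hi=6(39)=41

Yes: 2+39=41


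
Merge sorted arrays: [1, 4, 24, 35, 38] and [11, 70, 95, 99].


Take 1 from A
Take 4 from A
Take 11 from B
Take 24 from A
Take 35 from A
Take 38 from A

Merged: [1, 4, 11, 24, 35, 38, 70, 95, 99]


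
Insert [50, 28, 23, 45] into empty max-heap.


Insert 50: [50]
Insert 28: [50, 28]
Insert 23: [50, 28, 23]
Insert 45: [50, 45, 23, 28]

Final heap: [50, 45, 23, 28]


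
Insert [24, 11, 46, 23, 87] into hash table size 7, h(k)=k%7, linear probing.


Insert 24: h=3 -> slot 3
Insert 11: h=4 -> slot 4
Insert 46: h=4, 1 probes -> slot 5
Insert 23: h=2 -> slot 2
Insert 87: h=3, 3 probes -> slot 6

Table: [None, None, 23, 24, 11, 46, 87]


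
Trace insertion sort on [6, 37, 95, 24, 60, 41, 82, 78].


Initial: [6, 37, 95, 24, 60, 41, 82, 78]
Insert 37: [6, 37, 95, 24, 60, 41, 82, 78]
Insert 95: [6, 37, 95, 24, 60, 41, 82, 78]
Insert 24: [6, 24, 37, 95, 60, 41, 82, 78]
Insert 60: [6, 24, 37, 60, 95, 41, 82, 78]
Insert 41: [6, 24, 37, 41, 60, 95, 82, 78]
Insert 82: [6, 24, 37, 41, 60, 82, 95, 78]
Insert 78: [6, 24, 37, 41, 60, 78, 82, 95]

Sorted: [6, 24, 37, 41, 60, 78, 82, 95]


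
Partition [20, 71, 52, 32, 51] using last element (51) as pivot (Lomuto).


Pivot: 51
  20 <= 51: advance i (no swap)
  32 <= 51: swap -> [20, 32, 52, 71, 51]
Place pivot at 2: [20, 32, 51, 71, 52]

Partitioned: [20, 32, 51, 71, 52]


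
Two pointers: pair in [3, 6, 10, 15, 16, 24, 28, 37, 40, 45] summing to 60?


lo=0(3)+hi=9(45)=48
lo=1(6)+hi=9(45)=51
lo=2(10)+hi=9(45)=55
lo=3(15)+hi=9(45)=60

Yes: 15+45=60


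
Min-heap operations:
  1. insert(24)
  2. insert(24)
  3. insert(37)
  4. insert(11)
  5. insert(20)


insert(24) -> [24]
insert(24) -> [24, 24]
insert(37) -> [24, 24, 37]
insert(11) -> [11, 24, 37, 24]
insert(20) -> [11, 20, 37, 24, 24]

Final heap: [11, 20, 37, 24, 24]
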